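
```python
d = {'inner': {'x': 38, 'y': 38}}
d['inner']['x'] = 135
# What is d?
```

After line 1: d = {'inner': {'x': 38, 'y': 38}}
After line 2 (inner x overwritten): d = {'inner': {'x': 135, 'y': 38}}

{'inner': {'x': 135, 'y': 38}}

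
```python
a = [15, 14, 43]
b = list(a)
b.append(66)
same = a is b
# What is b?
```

After line 1: a = [15, 14, 43]
After line 2 (b = list(a) is a shallow copy, new object): a = [15, 14, 43], b = [15, 14, 43]
After line 3 (append only mutates b): a = [15, 14, 43], b = [15, 14, 43, 66]
After line 4 (same = a is b; different objects -> False): same = False

[15, 14, 43, 66]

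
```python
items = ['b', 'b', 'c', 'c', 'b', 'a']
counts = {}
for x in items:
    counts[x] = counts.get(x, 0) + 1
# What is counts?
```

Initial: counts = {}, items = ['b', 'b', 'c', 'c', 'b', 'a']
See 'b': counts = {'b': 1}
See 'b': counts = {'b': 2}
See 'c': counts = {'b': 2, 'c': 1}
See 'c': counts = {'b': 2, 'c': 2}
See 'b': counts = {'b': 3, 'c': 2}
See 'a': counts = {'b': 3, 'c': 2, 'a': 1}

{'b': 3, 'c': 2, 'a': 1}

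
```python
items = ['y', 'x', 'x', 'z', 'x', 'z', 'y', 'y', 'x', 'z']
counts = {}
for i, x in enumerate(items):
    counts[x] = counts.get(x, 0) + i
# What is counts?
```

Initial: counts = {}, items = ['y', 'x', 'x', 'z', 'x', 'z', 'y', 'y', 'x', 'z']
i=0, x='y': counts = {'y': 0}
i=1, x='x': counts = {'y': 0, 'x': 1}
i=2, x='x': counts = {'y': 0, 'x': 3}
i=3, x='z': counts = {'y': 0, 'x': 3, 'z': 3}
i=4, x='x': counts = {'y': 0, 'x': 7, 'z': 3}
i=5, x='z': counts = {'y': 0, 'x': 7, 'z': 8}
i=6, x='y': counts = {'y': 6, 'x': 7, 'z': 8}
i=7, x='y': counts = {'y': 13, 'x': 7, 'z': 8}
i=8, x='x': counts = {'y': 13, 'x': 15, 'z': 8}
i=9, x='z': counts = {'y': 13, 'x': 15, 'z': 17}

{'y': 13, 'x': 15, 'z': 17}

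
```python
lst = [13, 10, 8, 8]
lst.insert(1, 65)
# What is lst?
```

[13, 65, 10, 8, 8]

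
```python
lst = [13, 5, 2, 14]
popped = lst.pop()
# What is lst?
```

[13, 5, 2]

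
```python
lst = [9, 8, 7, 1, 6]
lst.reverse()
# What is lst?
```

[6, 1, 7, 8, 9]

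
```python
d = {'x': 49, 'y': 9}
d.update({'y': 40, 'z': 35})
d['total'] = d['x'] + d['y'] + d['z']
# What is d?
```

After line 1: d = {'x': 49, 'y': 9}
After line 2 (y overwritten, z added): d = {'x': 49, 'y': 40, 'z': 35}
After line 3 (total = 49 + 40 + 35 = 124): d = {'x': 49, 'y': 40, 'z': 35, 'total': 124}

{'x': 49, 'y': 40, 'z': 35, 'total': 124}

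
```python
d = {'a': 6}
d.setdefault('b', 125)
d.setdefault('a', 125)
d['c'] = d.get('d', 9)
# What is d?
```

After line 1: d = {'a': 6}
After line 2 (setdefault adds 'b'=125): d = {'a': 6, 'b': 125}
After line 3 (setdefault 'a' no-op, already exists): d = {'a': 6, 'b': 125}
After line 4 (get('d', 9) returns default since 'd' not in d): d = {'a': 6, 'b': 125, 'c': 9}

{'a': 6, 'b': 125, 'c': 9}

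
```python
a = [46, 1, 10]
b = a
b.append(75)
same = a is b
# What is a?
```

After line 1: a = [46, 1, 10]
After line 2 (b = a is an alias, same object): a = [46, 1, 10], b = [46, 1, 10]
After line 3 (b.append mutates the shared list): a = [46, 1, 10, 75], b = [46, 1, 10, 75]
After line 4 (same = a is b; same object -> True): same = True

[46, 1, 10, 75]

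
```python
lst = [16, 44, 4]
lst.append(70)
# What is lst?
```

[16, 44, 4, 70]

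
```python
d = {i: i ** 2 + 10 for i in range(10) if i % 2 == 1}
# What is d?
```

{1: 11, 3: 19, 5: 35, 7: 59, 9: 91}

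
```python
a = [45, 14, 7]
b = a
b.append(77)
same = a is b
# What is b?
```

After line 1: a = [45, 14, 7]
After line 2 (b = a is an alias, same object): a = [45, 14, 7], b = [45, 14, 7]
After line 3 (b.append mutates the shared list): a = [45, 14, 7, 77], b = [45, 14, 7, 77]
After line 4 (same = a is b; same object -> True): same = True

[45, 14, 7, 77]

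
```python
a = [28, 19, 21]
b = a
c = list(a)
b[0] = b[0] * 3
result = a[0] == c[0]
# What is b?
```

After line 1: a = [28, 19, 21]
After line 2 (b = a, alias): a = [28, 19, 21], b = [28, 19, 21]
After line 3 (c = list(a) is a copy, new object): c = [28, 19, 21]
After line 4 (b[0] = 28 * 3 = 84; mutates shared a/b): a = b = [84, 19, 21], c = [28, 19, 21]
After line 5 (a[0] = 84, c[0] = 28; result = False)

[84, 19, 21]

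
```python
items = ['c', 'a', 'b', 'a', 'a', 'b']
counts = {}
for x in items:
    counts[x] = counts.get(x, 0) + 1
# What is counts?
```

Initial: counts = {}, items = ['c', 'a', 'b', 'a', 'a', 'b']
See 'c': counts = {'c': 1}
See 'a': counts = {'c': 1, 'a': 1}
See 'b': counts = {'c': 1, 'a': 1, 'b': 1}
See 'a': counts = {'c': 1, 'a': 2, 'b': 1}
See 'a': counts = {'c': 1, 'a': 3, 'b': 1}
See 'b': counts = {'c': 1, 'a': 3, 'b': 2}

{'c': 1, 'a': 3, 'b': 2}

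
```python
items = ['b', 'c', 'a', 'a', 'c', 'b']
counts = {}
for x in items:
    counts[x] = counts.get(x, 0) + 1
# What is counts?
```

Initial: counts = {}, items = ['b', 'c', 'a', 'a', 'c', 'b']
See 'b': counts = {'b': 1}
See 'c': counts = {'b': 1, 'c': 1}
See 'a': counts = {'b': 1, 'c': 1, 'a': 1}
See 'a': counts = {'b': 1, 'c': 1, 'a': 2}
See 'c': counts = {'b': 1, 'c': 2, 'a': 2}
See 'b': counts = {'b': 2, 'c': 2, 'a': 2}

{'b': 2, 'c': 2, 'a': 2}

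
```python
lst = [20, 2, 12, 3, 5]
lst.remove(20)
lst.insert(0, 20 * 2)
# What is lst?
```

After line 1: lst = [20, 2, 12, 3, 5]
After line 2 (remove first 20): lst = [2, 12, 3, 5]
After line 3 (insert 40 at index 0): lst = [40, 2, 12, 3, 5]

[40, 2, 12, 3, 5]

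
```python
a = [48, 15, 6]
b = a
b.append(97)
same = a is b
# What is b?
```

After line 1: a = [48, 15, 6]
After line 2 (b = a is an alias, same object): a = [48, 15, 6], b = [48, 15, 6]
After line 3 (b.append mutates the shared list): a = [48, 15, 6, 97], b = [48, 15, 6, 97]
After line 4 (same = a is b; same object -> True): same = True

[48, 15, 6, 97]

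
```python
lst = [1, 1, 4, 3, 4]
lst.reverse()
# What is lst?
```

[4, 3, 4, 1, 1]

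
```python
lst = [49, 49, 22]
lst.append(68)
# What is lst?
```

[49, 49, 22, 68]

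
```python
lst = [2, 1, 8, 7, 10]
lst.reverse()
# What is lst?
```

[10, 7, 8, 1, 2]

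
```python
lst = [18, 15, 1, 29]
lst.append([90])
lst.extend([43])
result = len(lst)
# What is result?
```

After line 1: lst = [18, 15, 1, 29]
After line 2 (append adds [90] as single element): lst = [18, 15, 1, 29, [90]]
After line 3 (extend unpacks [43], adds 43): lst = [18, 15, 1, 29, [90], 43]
After line 4: result = len(lst) = 6

6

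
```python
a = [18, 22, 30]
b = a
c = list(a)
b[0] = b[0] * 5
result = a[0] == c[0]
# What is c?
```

After line 1: a = [18, 22, 30]
After line 2 (b = a, alias): a = [18, 22, 30], b = [18, 22, 30]
After line 3 (c = list(a) is a copy, new object): c = [18, 22, 30]
After line 4 (b[0] = 18 * 5 = 90; mutates shared a/b): a = b = [90, 22, 30], c = [18, 22, 30]
After line 5 (a[0] = 90, c[0] = 18; result = False)

[18, 22, 30]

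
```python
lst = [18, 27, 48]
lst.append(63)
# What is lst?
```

[18, 27, 48, 63]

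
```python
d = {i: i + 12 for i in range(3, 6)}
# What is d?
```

{3: 15, 4: 16, 5: 17}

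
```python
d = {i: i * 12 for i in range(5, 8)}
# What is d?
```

{5: 60, 6: 72, 7: 84}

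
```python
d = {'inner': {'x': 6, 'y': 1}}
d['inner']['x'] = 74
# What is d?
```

After line 1: d = {'inner': {'x': 6, 'y': 1}}
After line 2 (inner x overwritten): d = {'inner': {'x': 74, 'y': 1}}

{'inner': {'x': 74, 'y': 1}}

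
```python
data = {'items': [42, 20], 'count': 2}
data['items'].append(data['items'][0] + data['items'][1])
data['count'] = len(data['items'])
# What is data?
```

After line 1: data = {'items': [42, 20], 'count': 2}
After line 2 (append 42 + 20 = 62): data = {'items': [42, 20, 62], 'count': 2}
After line 3 (count = len(items) = 3): data = {'items': [42, 20, 62], 'count': 3}

{'items': [42, 20, 62], 'count': 3}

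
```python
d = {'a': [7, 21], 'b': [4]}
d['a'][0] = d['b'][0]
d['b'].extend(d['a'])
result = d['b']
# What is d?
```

After line 1: d = {'a': [7, 21], 'b': [4]}
After line 2 (a[0] = b[0] = 4): d = {'a': [4, 21], 'b': [4]}
After line 3 (b.extend(a) appends [4, 21]): d = {'a': [4, 21], 'b': [4, 4, 21]}
After line 4: result = d['b'] = [4, 4, 21]

{'a': [4, 21], 'b': [4, 4, 21]}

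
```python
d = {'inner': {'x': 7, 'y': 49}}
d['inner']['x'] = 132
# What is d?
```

After line 1: d = {'inner': {'x': 7, 'y': 49}}
After line 2 (inner x overwritten): d = {'inner': {'x': 132, 'y': 49}}

{'inner': {'x': 132, 'y': 49}}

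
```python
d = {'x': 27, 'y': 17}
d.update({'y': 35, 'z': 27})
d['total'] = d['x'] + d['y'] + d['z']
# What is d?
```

After line 1: d = {'x': 27, 'y': 17}
After line 2 (y overwritten, z added): d = {'x': 27, 'y': 35, 'z': 27}
After line 3 (total = 27 + 35 + 27 = 89): d = {'x': 27, 'y': 35, 'z': 27, 'total': 89}

{'x': 27, 'y': 35, 'z': 27, 'total': 89}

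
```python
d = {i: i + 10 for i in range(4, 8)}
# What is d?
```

{4: 14, 5: 15, 6: 16, 7: 17}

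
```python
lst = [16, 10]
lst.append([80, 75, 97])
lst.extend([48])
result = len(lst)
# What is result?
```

After line 1: lst = [16, 10]
After line 2 (append adds [80, 75, 97] as single element): lst = [16, 10, [80, 75, 97]]
After line 3 (extend unpacks [48], adds 48): lst = [16, 10, [80, 75, 97], 48]
After line 4: result = len(lst) = 4

4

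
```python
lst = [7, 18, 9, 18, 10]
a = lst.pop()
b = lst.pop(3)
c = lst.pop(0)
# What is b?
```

After line 1: lst = [7, 18, 9, 18, 10]
After line 2 (pop() -> a = 10): lst = [7, 18, 9, 18]
After line 3 (pop(3) -> b = 18): lst = [7, 18, 9]
After line 4 (pop(0) -> c = 7): lst = [18, 9]

18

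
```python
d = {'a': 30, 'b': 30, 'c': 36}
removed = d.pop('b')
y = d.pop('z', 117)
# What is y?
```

After line 1: d = {'a': 30, 'b': 30, 'c': 36}
After line 2 (pop 'b' returns 30): d = {'a': 30, 'c': 36}, removed = 30
After line 3 (pop 'z' missing, returns default 117): d = {'a': 30, 'c': 36}, y = 117

117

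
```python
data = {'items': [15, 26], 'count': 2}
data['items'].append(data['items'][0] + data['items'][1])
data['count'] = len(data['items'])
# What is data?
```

After line 1: data = {'items': [15, 26], 'count': 2}
After line 2 (append 15 + 26 = 41): data = {'items': [15, 26, 41], 'count': 2}
After line 3 (count = len(items) = 3): data = {'items': [15, 26, 41], 'count': 3}

{'items': [15, 26, 41], 'count': 3}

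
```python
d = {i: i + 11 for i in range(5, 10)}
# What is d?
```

{5: 16, 6: 17, 7: 18, 8: 19, 9: 20}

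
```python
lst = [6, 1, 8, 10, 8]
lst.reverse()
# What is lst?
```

[8, 10, 8, 1, 6]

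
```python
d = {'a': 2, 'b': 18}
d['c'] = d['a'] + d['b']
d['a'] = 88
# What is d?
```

After line 1: d = {'a': 2, 'b': 18}
After line 2 (d['c'] = 2 + 18): d = {'a': 2, 'b': 18, 'c': 20}
After line 3: d = {'a': 88, 'b': 18, 'c': 20}

{'a': 88, 'b': 18, 'c': 20}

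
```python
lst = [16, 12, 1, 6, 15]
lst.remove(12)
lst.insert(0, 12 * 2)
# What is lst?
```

After line 1: lst = [16, 12, 1, 6, 15]
After line 2 (remove first 12): lst = [16, 1, 6, 15]
After line 3 (insert 24 at index 0): lst = [24, 16, 1, 6, 15]

[24, 16, 1, 6, 15]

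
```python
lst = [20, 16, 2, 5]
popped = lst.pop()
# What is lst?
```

[20, 16, 2]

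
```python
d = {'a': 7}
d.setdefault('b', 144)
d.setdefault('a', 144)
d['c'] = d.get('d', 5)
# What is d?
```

After line 1: d = {'a': 7}
After line 2 (setdefault adds 'b'=144): d = {'a': 7, 'b': 144}
After line 3 (setdefault 'a' no-op, already exists): d = {'a': 7, 'b': 144}
After line 4 (get('d', 5) returns default since 'd' not in d): d = {'a': 7, 'b': 144, 'c': 5}

{'a': 7, 'b': 144, 'c': 5}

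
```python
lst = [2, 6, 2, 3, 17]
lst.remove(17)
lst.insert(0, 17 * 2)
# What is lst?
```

After line 1: lst = [2, 6, 2, 3, 17]
After line 2 (remove first 17): lst = [2, 6, 2, 3]
After line 3 (insert 34 at index 0): lst = [34, 2, 6, 2, 3]

[34, 2, 6, 2, 3]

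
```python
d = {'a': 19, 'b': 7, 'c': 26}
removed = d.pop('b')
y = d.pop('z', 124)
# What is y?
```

After line 1: d = {'a': 19, 'b': 7, 'c': 26}
After line 2 (pop 'b' returns 7): d = {'a': 19, 'c': 26}, removed = 7
After line 3 (pop 'z' missing, returns default 124): d = {'a': 19, 'c': 26}, y = 124

124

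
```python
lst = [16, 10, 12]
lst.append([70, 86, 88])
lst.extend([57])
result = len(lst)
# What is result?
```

After line 1: lst = [16, 10, 12]
After line 2 (append adds [70, 86, 88] as single element): lst = [16, 10, 12, [70, 86, 88]]
After line 3 (extend unpacks [57], adds 57): lst = [16, 10, 12, [70, 86, 88], 57]
After line 4: result = len(lst) = 5

5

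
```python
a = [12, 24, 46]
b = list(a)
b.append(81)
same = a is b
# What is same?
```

After line 1: a = [12, 24, 46]
After line 2 (b = list(a) is a shallow copy, new object): a = [12, 24, 46], b = [12, 24, 46]
After line 3 (append only mutates b): a = [12, 24, 46], b = [12, 24, 46, 81]
After line 4 (same = a is b; different objects -> False): same = False

False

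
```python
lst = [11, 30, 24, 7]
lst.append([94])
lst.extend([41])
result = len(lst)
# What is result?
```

After line 1: lst = [11, 30, 24, 7]
After line 2 (append adds [94] as single element): lst = [11, 30, 24, 7, [94]]
After line 3 (extend unpacks [41], adds 41): lst = [11, 30, 24, 7, [94], 41]
After line 4: result = len(lst) = 6

6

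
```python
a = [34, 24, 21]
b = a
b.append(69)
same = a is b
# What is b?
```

After line 1: a = [34, 24, 21]
After line 2 (b = a is an alias, same object): a = [34, 24, 21], b = [34, 24, 21]
After line 3 (b.append mutates the shared list): a = [34, 24, 21, 69], b = [34, 24, 21, 69]
After line 4 (same = a is b; same object -> True): same = True

[34, 24, 21, 69]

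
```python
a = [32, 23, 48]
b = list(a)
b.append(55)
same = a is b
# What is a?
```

After line 1: a = [32, 23, 48]
After line 2 (b = list(a) is a shallow copy, new object): a = [32, 23, 48], b = [32, 23, 48]
After line 3 (append only mutates b): a = [32, 23, 48], b = [32, 23, 48, 55]
After line 4 (same = a is b; different objects -> False): same = False

[32, 23, 48]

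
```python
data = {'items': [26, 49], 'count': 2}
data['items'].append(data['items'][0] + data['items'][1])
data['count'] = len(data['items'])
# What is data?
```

After line 1: data = {'items': [26, 49], 'count': 2}
After line 2 (append 26 + 49 = 75): data = {'items': [26, 49, 75], 'count': 2}
After line 3 (count = len(items) = 3): data = {'items': [26, 49, 75], 'count': 3}

{'items': [26, 49, 75], 'count': 3}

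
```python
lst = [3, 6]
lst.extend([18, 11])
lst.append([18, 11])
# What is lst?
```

After line 1: lst = [3, 6]
After line 2 (extend unpacks [18, 11]): lst = [3, 6, 18, 11]
After line 3 (append adds [18, 11] as single element): lst = [3, 6, 18, 11, [18, 11]]

[3, 6, 18, 11, [18, 11]]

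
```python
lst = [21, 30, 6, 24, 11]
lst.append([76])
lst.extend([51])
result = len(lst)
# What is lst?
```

After line 1: lst = [21, 30, 6, 24, 11]
After line 2 (append adds [76] as single element): lst = [21, 30, 6, 24, 11, [76]]
After line 3 (extend unpacks [51], adds 51): lst = [21, 30, 6, 24, 11, [76], 51]
After line 4: result = len(lst) = 7

[21, 30, 6, 24, 11, [76], 51]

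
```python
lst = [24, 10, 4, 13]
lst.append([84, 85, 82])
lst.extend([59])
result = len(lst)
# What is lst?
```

After line 1: lst = [24, 10, 4, 13]
After line 2 (append adds [84, 85, 82] as single element): lst = [24, 10, 4, 13, [84, 85, 82]]
After line 3 (extend unpacks [59], adds 59): lst = [24, 10, 4, 13, [84, 85, 82], 59]
After line 4: result = len(lst) = 6

[24, 10, 4, 13, [84, 85, 82], 59]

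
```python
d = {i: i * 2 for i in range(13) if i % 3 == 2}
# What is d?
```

{2: 4, 5: 10, 8: 16, 11: 22}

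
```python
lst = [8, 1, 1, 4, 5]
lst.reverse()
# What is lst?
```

[5, 4, 1, 1, 8]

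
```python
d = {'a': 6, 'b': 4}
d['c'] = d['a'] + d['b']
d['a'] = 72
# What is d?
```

After line 1: d = {'a': 6, 'b': 4}
After line 2 (d['c'] = 6 + 4): d = {'a': 6, 'b': 4, 'c': 10}
After line 3: d = {'a': 72, 'b': 4, 'c': 10}

{'a': 72, 'b': 4, 'c': 10}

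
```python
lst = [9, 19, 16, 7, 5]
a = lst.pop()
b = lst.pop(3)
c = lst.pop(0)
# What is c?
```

After line 1: lst = [9, 19, 16, 7, 5]
After line 2 (pop() -> a = 5): lst = [9, 19, 16, 7]
After line 3 (pop(3) -> b = 7): lst = [9, 19, 16]
After line 4 (pop(0) -> c = 9): lst = [19, 16]

9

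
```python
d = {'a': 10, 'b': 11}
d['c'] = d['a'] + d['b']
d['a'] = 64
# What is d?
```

After line 1: d = {'a': 10, 'b': 11}
After line 2 (d['c'] = 10 + 11): d = {'a': 10, 'b': 11, 'c': 21}
After line 3: d = {'a': 64, 'b': 11, 'c': 21}

{'a': 64, 'b': 11, 'c': 21}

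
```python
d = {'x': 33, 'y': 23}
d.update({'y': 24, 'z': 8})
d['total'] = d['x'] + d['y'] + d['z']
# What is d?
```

After line 1: d = {'x': 33, 'y': 23}
After line 2 (y overwritten, z added): d = {'x': 33, 'y': 24, 'z': 8}
After line 3 (total = 33 + 24 + 8 = 65): d = {'x': 33, 'y': 24, 'z': 8, 'total': 65}

{'x': 33, 'y': 24, 'z': 8, 'total': 65}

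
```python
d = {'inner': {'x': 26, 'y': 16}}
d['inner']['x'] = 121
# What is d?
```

After line 1: d = {'inner': {'x': 26, 'y': 16}}
After line 2 (inner x overwritten): d = {'inner': {'x': 121, 'y': 16}}

{'inner': {'x': 121, 'y': 16}}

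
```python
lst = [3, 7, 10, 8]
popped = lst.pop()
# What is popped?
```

8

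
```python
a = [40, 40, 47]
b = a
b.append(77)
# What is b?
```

After line 1: a = [40, 40, 47]
After line 2 (b = a is an alias, same object): a = [40, 40, 47], b = [40, 40, 47]
After line 3 (b.append mutates the shared list): a = [40, 40, 47, 77], b = [40, 40, 47, 77]

[40, 40, 47, 77]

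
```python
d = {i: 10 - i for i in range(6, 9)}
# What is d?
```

{6: 4, 7: 3, 8: 2}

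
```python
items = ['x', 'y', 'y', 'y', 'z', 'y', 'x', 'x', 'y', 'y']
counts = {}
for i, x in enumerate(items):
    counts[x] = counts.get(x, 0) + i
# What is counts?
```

Initial: counts = {}, items = ['x', 'y', 'y', 'y', 'z', 'y', 'x', 'x', 'y', 'y']
i=0, x='x': counts = {'x': 0}
i=1, x='y': counts = {'x': 0, 'y': 1}
i=2, x='y': counts = {'x': 0, 'y': 3}
i=3, x='y': counts = {'x': 0, 'y': 6}
i=4, x='z': counts = {'x': 0, 'y': 6, 'z': 4}
i=5, x='y': counts = {'x': 0, 'y': 11, 'z': 4}
i=6, x='x': counts = {'x': 6, 'y': 11, 'z': 4}
i=7, x='x': counts = {'x': 13, 'y': 11, 'z': 4}
i=8, x='y': counts = {'x': 13, 'y': 19, 'z': 4}
i=9, x='y': counts = {'x': 13, 'y': 28, 'z': 4}

{'x': 13, 'y': 28, 'z': 4}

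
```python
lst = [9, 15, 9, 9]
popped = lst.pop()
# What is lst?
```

[9, 15, 9]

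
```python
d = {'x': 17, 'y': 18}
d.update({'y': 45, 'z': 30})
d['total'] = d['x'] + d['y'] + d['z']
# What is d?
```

After line 1: d = {'x': 17, 'y': 18}
After line 2 (y overwritten, z added): d = {'x': 17, 'y': 45, 'z': 30}
After line 3 (total = 17 + 45 + 30 = 92): d = {'x': 17, 'y': 45, 'z': 30, 'total': 92}

{'x': 17, 'y': 45, 'z': 30, 'total': 92}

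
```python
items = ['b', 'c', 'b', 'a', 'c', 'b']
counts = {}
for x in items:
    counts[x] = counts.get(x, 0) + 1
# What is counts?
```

Initial: counts = {}, items = ['b', 'c', 'b', 'a', 'c', 'b']
See 'b': counts = {'b': 1}
See 'c': counts = {'b': 1, 'c': 1}
See 'b': counts = {'b': 2, 'c': 1}
See 'a': counts = {'b': 2, 'c': 1, 'a': 1}
See 'c': counts = {'b': 2, 'c': 2, 'a': 1}
See 'b': counts = {'b': 3, 'c': 2, 'a': 1}

{'b': 3, 'c': 2, 'a': 1}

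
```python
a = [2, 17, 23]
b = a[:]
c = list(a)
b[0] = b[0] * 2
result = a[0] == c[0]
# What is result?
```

After line 1: a = [2, 17, 23]
After line 2 (b = a[:], copy): a = [2, 17, 23], b = [2, 17, 23]
After line 3 (c = list(a) is a copy, new object): c = [2, 17, 23]
After line 4 (b[0] = 2 * 2 = 4; only b mutates (copy)): a = [2, 17, 23], b = [4, 17, 23], c = [2, 17, 23]
After line 5 (a[0] = 2, c[0] = 2; result = True)

True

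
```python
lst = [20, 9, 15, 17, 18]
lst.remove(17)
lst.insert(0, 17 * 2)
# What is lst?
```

After line 1: lst = [20, 9, 15, 17, 18]
After line 2 (remove first 17): lst = [20, 9, 15, 18]
After line 3 (insert 34 at index 0): lst = [34, 20, 9, 15, 18]

[34, 20, 9, 15, 18]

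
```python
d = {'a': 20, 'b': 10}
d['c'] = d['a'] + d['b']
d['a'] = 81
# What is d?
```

After line 1: d = {'a': 20, 'b': 10}
After line 2 (d['c'] = 20 + 10): d = {'a': 20, 'b': 10, 'c': 30}
After line 3: d = {'a': 81, 'b': 10, 'c': 30}

{'a': 81, 'b': 10, 'c': 30}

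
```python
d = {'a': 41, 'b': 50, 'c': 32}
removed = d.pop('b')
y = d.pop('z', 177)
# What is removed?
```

After line 1: d = {'a': 41, 'b': 50, 'c': 32}
After line 2 (pop 'b' returns 50): d = {'a': 41, 'c': 32}, removed = 50
After line 3 (pop 'z' missing, returns default 177): d = {'a': 41, 'c': 32}, y = 177

50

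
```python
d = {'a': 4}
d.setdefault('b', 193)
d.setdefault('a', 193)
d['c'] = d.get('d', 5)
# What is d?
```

After line 1: d = {'a': 4}
After line 2 (setdefault adds 'b'=193): d = {'a': 4, 'b': 193}
After line 3 (setdefault 'a' no-op, already exists): d = {'a': 4, 'b': 193}
After line 4 (get('d', 5) returns default since 'd' not in d): d = {'a': 4, 'b': 193, 'c': 5}

{'a': 4, 'b': 193, 'c': 5}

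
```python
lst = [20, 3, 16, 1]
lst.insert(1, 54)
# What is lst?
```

[20, 54, 3, 16, 1]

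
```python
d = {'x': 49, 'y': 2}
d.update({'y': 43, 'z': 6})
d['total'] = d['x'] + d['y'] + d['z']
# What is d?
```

After line 1: d = {'x': 49, 'y': 2}
After line 2 (y overwritten, z added): d = {'x': 49, 'y': 43, 'z': 6}
After line 3 (total = 49 + 43 + 6 = 98): d = {'x': 49, 'y': 43, 'z': 6, 'total': 98}

{'x': 49, 'y': 43, 'z': 6, 'total': 98}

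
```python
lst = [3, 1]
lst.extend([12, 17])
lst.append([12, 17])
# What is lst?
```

After line 1: lst = [3, 1]
After line 2 (extend unpacks [12, 17]): lst = [3, 1, 12, 17]
After line 3 (append adds [12, 17] as single element): lst = [3, 1, 12, 17, [12, 17]]

[3, 1, 12, 17, [12, 17]]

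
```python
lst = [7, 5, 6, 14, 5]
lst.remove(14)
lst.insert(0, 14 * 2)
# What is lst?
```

After line 1: lst = [7, 5, 6, 14, 5]
After line 2 (remove first 14): lst = [7, 5, 6, 5]
After line 3 (insert 28 at index 0): lst = [28, 7, 5, 6, 5]

[28, 7, 5, 6, 5]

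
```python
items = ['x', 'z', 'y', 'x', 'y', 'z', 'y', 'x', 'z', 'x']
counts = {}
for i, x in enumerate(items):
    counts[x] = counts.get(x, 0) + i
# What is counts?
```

Initial: counts = {}, items = ['x', 'z', 'y', 'x', 'y', 'z', 'y', 'x', 'z', 'x']
i=0, x='x': counts = {'x': 0}
i=1, x='z': counts = {'x': 0, 'z': 1}
i=2, x='y': counts = {'x': 0, 'z': 1, 'y': 2}
i=3, x='x': counts = {'x': 3, 'z': 1, 'y': 2}
i=4, x='y': counts = {'x': 3, 'z': 1, 'y': 6}
i=5, x='z': counts = {'x': 3, 'z': 6, 'y': 6}
i=6, x='y': counts = {'x': 3, 'z': 6, 'y': 12}
i=7, x='x': counts = {'x': 10, 'z': 6, 'y': 12}
i=8, x='z': counts = {'x': 10, 'z': 14, 'y': 12}
i=9, x='x': counts = {'x': 19, 'z': 14, 'y': 12}

{'x': 19, 'z': 14, 'y': 12}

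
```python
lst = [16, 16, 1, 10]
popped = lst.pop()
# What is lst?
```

[16, 16, 1]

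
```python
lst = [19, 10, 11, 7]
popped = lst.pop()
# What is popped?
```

7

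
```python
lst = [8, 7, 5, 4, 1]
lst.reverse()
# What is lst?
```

[1, 4, 5, 7, 8]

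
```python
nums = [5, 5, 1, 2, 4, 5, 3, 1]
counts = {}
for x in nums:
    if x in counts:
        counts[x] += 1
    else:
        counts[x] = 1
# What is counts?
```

Initial: counts = {}, nums = [5, 5, 1, 2, 4, 5, 3, 1]
See 5: counts = {5: 1}
See 5: counts = {5: 2}
See 1: counts = {5: 2, 1: 1}
See 2: counts = {5: 2, 1: 1, 2: 1}
See 4: counts = {5: 2, 1: 1, 2: 1, 4: 1}
See 5: counts = {5: 3, 1: 1, 2: 1, 4: 1}
See 3: counts = {5: 3, 1: 1, 2: 1, 4: 1, 3: 1}
See 1: counts = {5: 3, 1: 2, 2: 1, 4: 1, 3: 1}

{5: 3, 1: 2, 2: 1, 4: 1, 3: 1}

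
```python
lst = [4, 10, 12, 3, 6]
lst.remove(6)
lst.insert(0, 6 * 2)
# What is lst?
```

After line 1: lst = [4, 10, 12, 3, 6]
After line 2 (remove first 6): lst = [4, 10, 12, 3]
After line 3 (insert 12 at index 0): lst = [12, 4, 10, 12, 3]

[12, 4, 10, 12, 3]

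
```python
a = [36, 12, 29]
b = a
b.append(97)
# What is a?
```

After line 1: a = [36, 12, 29]
After line 2 (b = a is an alias, same object): a = [36, 12, 29], b = [36, 12, 29]
After line 3 (b.append mutates the shared list): a = [36, 12, 29, 97], b = [36, 12, 29, 97]

[36, 12, 29, 97]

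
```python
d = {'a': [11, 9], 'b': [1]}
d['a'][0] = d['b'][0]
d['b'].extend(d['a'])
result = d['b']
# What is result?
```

After line 1: d = {'a': [11, 9], 'b': [1]}
After line 2 (a[0] = b[0] = 1): d = {'a': [1, 9], 'b': [1]}
After line 3 (b.extend(a) appends [1, 9]): d = {'a': [1, 9], 'b': [1, 1, 9]}
After line 4: result = d['b'] = [1, 1, 9]

[1, 1, 9]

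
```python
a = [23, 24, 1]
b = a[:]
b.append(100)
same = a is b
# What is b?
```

After line 1: a = [23, 24, 1]
After line 2 (b = a[:] is a shallow copy, new object): a = [23, 24, 1], b = [23, 24, 1]
After line 3 (append only mutates b): a = [23, 24, 1], b = [23, 24, 1, 100]
After line 4 (same = a is b; different objects -> False): same = False

[23, 24, 1, 100]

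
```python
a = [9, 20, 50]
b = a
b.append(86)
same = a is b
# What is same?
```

After line 1: a = [9, 20, 50]
After line 2 (b = a is an alias, same object): a = [9, 20, 50], b = [9, 20, 50]
After line 3 (b.append mutates the shared list): a = [9, 20, 50, 86], b = [9, 20, 50, 86]
After line 4 (same = a is b; same object -> True): same = True

True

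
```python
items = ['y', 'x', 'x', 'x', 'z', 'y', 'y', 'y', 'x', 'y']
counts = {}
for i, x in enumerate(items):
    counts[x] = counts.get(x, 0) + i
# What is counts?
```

Initial: counts = {}, items = ['y', 'x', 'x', 'x', 'z', 'y', 'y', 'y', 'x', 'y']
i=0, x='y': counts = {'y': 0}
i=1, x='x': counts = {'y': 0, 'x': 1}
i=2, x='x': counts = {'y': 0, 'x': 3}
i=3, x='x': counts = {'y': 0, 'x': 6}
i=4, x='z': counts = {'y': 0, 'x': 6, 'z': 4}
i=5, x='y': counts = {'y': 5, 'x': 6, 'z': 4}
i=6, x='y': counts = {'y': 11, 'x': 6, 'z': 4}
i=7, x='y': counts = {'y': 18, 'x': 6, 'z': 4}
i=8, x='x': counts = {'y': 18, 'x': 14, 'z': 4}
i=9, x='y': counts = {'y': 27, 'x': 14, 'z': 4}

{'y': 27, 'x': 14, 'z': 4}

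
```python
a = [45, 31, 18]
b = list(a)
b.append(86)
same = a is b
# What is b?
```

After line 1: a = [45, 31, 18]
After line 2 (b = list(a) is a shallow copy, new object): a = [45, 31, 18], b = [45, 31, 18]
After line 3 (append only mutates b): a = [45, 31, 18], b = [45, 31, 18, 86]
After line 4 (same = a is b; different objects -> False): same = False

[45, 31, 18, 86]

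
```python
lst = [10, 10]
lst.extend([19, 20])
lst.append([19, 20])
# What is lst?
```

After line 1: lst = [10, 10]
After line 2 (extend unpacks [19, 20]): lst = [10, 10, 19, 20]
After line 3 (append adds [19, 20] as single element): lst = [10, 10, 19, 20, [19, 20]]

[10, 10, 19, 20, [19, 20]]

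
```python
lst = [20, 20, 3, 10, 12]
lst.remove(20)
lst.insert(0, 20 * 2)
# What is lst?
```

After line 1: lst = [20, 20, 3, 10, 12]
After line 2 (remove first 20): lst = [20, 3, 10, 12]
After line 3 (insert 40 at index 0): lst = [40, 20, 3, 10, 12]

[40, 20, 3, 10, 12]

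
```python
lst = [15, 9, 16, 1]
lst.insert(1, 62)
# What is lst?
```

[15, 62, 9, 16, 1]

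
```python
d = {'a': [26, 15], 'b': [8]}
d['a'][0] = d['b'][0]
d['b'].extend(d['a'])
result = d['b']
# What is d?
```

After line 1: d = {'a': [26, 15], 'b': [8]}
After line 2 (a[0] = b[0] = 8): d = {'a': [8, 15], 'b': [8]}
After line 3 (b.extend(a) appends [8, 15]): d = {'a': [8, 15], 'b': [8, 8, 15]}
After line 4: result = d['b'] = [8, 8, 15]

{'a': [8, 15], 'b': [8, 8, 15]}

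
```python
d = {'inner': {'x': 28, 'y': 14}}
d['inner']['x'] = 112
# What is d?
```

After line 1: d = {'inner': {'x': 28, 'y': 14}}
After line 2 (inner x overwritten): d = {'inner': {'x': 112, 'y': 14}}

{'inner': {'x': 112, 'y': 14}}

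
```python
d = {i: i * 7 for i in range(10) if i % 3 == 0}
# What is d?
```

{0: 0, 3: 21, 6: 42, 9: 63}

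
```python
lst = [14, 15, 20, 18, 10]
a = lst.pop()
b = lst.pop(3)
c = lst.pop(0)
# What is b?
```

After line 1: lst = [14, 15, 20, 18, 10]
After line 2 (pop() -> a = 10): lst = [14, 15, 20, 18]
After line 3 (pop(3) -> b = 18): lst = [14, 15, 20]
After line 4 (pop(0) -> c = 14): lst = [15, 20]

18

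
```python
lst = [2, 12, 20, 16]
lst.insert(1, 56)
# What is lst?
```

[2, 56, 12, 20, 16]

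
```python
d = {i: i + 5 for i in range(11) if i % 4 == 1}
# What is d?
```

{1: 6, 5: 10, 9: 14}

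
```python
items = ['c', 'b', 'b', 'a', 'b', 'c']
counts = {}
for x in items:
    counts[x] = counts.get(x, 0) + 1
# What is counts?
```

Initial: counts = {}, items = ['c', 'b', 'b', 'a', 'b', 'c']
See 'c': counts = {'c': 1}
See 'b': counts = {'c': 1, 'b': 1}
See 'b': counts = {'c': 1, 'b': 2}
See 'a': counts = {'c': 1, 'b': 2, 'a': 1}
See 'b': counts = {'c': 1, 'b': 3, 'a': 1}
See 'c': counts = {'c': 2, 'b': 3, 'a': 1}

{'c': 2, 'b': 3, 'a': 1}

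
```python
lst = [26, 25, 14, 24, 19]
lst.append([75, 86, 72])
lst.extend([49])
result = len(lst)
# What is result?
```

After line 1: lst = [26, 25, 14, 24, 19]
After line 2 (append adds [75, 86, 72] as single element): lst = [26, 25, 14, 24, 19, [75, 86, 72]]
After line 3 (extend unpacks [49], adds 49): lst = [26, 25, 14, 24, 19, [75, 86, 72], 49]
After line 4: result = len(lst) = 7

7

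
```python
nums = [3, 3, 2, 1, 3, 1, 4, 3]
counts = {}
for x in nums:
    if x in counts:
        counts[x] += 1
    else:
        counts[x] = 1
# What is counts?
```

Initial: counts = {}, nums = [3, 3, 2, 1, 3, 1, 4, 3]
See 3: counts = {3: 1}
See 3: counts = {3: 2}
See 2: counts = {3: 2, 2: 1}
See 1: counts = {3: 2, 2: 1, 1: 1}
See 3: counts = {3: 3, 2: 1, 1: 1}
See 1: counts = {3: 3, 2: 1, 1: 2}
See 4: counts = {3: 3, 2: 1, 1: 2, 4: 1}
See 3: counts = {3: 4, 2: 1, 1: 2, 4: 1}

{3: 4, 2: 1, 1: 2, 4: 1}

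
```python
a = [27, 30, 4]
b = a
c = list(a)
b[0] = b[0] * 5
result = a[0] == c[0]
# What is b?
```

After line 1: a = [27, 30, 4]
After line 2 (b = a, alias): a = [27, 30, 4], b = [27, 30, 4]
After line 3 (c = list(a) is a copy, new object): c = [27, 30, 4]
After line 4 (b[0] = 27 * 5 = 135; mutates shared a/b): a = b = [135, 30, 4], c = [27, 30, 4]
After line 5 (a[0] = 135, c[0] = 27; result = False)

[135, 30, 4]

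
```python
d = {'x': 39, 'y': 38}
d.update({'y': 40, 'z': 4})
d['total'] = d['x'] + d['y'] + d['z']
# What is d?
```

After line 1: d = {'x': 39, 'y': 38}
After line 2 (y overwritten, z added): d = {'x': 39, 'y': 40, 'z': 4}
After line 3 (total = 39 + 40 + 4 = 83): d = {'x': 39, 'y': 40, 'z': 4, 'total': 83}

{'x': 39, 'y': 40, 'z': 4, 'total': 83}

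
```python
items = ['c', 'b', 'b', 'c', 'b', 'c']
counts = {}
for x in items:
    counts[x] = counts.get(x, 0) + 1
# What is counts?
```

Initial: counts = {}, items = ['c', 'b', 'b', 'c', 'b', 'c']
See 'c': counts = {'c': 1}
See 'b': counts = {'c': 1, 'b': 1}
See 'b': counts = {'c': 1, 'b': 2}
See 'c': counts = {'c': 2, 'b': 2}
See 'b': counts = {'c': 2, 'b': 3}
See 'c': counts = {'c': 3, 'b': 3}

{'c': 3, 'b': 3}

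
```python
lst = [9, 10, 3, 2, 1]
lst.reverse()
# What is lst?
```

[1, 2, 3, 10, 9]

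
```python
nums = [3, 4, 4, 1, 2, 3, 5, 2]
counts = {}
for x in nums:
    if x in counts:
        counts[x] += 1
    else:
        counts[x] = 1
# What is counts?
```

Initial: counts = {}, nums = [3, 4, 4, 1, 2, 3, 5, 2]
See 3: counts = {3: 1}
See 4: counts = {3: 1, 4: 1}
See 4: counts = {3: 1, 4: 2}
See 1: counts = {3: 1, 4: 2, 1: 1}
See 2: counts = {3: 1, 4: 2, 1: 1, 2: 1}
See 3: counts = {3: 2, 4: 2, 1: 1, 2: 1}
See 5: counts = {3: 2, 4: 2, 1: 1, 2: 1, 5: 1}
See 2: counts = {3: 2, 4: 2, 1: 1, 2: 2, 5: 1}

{3: 2, 4: 2, 1: 1, 2: 2, 5: 1}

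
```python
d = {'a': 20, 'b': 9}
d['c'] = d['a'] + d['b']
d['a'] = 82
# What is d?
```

After line 1: d = {'a': 20, 'b': 9}
After line 2 (d['c'] = 20 + 9): d = {'a': 20, 'b': 9, 'c': 29}
After line 3: d = {'a': 82, 'b': 9, 'c': 29}

{'a': 82, 'b': 9, 'c': 29}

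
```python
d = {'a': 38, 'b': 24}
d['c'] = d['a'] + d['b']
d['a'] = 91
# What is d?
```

After line 1: d = {'a': 38, 'b': 24}
After line 2 (d['c'] = 38 + 24): d = {'a': 38, 'b': 24, 'c': 62}
After line 3: d = {'a': 91, 'b': 24, 'c': 62}

{'a': 91, 'b': 24, 'c': 62}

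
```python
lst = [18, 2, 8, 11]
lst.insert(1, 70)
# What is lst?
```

[18, 70, 2, 8, 11]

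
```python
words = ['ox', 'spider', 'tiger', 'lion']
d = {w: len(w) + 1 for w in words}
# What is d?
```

{'ox': 3, 'spider': 7, 'tiger': 6, 'lion': 5}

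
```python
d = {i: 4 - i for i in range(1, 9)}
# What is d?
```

{1: 3, 2: 2, 3: 1, 4: 0, 5: -1, 6: -2, 7: -3, 8: -4}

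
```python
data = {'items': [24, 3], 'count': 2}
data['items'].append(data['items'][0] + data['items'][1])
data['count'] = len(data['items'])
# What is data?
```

After line 1: data = {'items': [24, 3], 'count': 2}
After line 2 (append 24 + 3 = 27): data = {'items': [24, 3, 27], 'count': 2}
After line 3 (count = len(items) = 3): data = {'items': [24, 3, 27], 'count': 3}

{'items': [24, 3, 27], 'count': 3}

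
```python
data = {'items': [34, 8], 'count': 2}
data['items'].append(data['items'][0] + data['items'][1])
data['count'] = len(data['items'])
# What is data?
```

After line 1: data = {'items': [34, 8], 'count': 2}
After line 2 (append 34 + 8 = 42): data = {'items': [34, 8, 42], 'count': 2}
After line 3 (count = len(items) = 3): data = {'items': [34, 8, 42], 'count': 3}

{'items': [34, 8, 42], 'count': 3}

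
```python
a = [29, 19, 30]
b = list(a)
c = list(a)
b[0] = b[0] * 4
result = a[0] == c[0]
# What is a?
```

After line 1: a = [29, 19, 30]
After line 2 (b = list(a), copy): a = [29, 19, 30], b = [29, 19, 30]
After line 3 (c = list(a) is a copy, new object): c = [29, 19, 30]
After line 4 (b[0] = 29 * 4 = 116; only b mutates (copy)): a = [29, 19, 30], b = [116, 19, 30], c = [29, 19, 30]
After line 5 (a[0] = 29, c[0] = 29; result = True)

[29, 19, 30]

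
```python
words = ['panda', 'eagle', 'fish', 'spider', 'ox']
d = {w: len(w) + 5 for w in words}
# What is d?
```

{'panda': 10, 'eagle': 10, 'fish': 9, 'spider': 11, 'ox': 7}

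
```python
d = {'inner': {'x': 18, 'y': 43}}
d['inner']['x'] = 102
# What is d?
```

After line 1: d = {'inner': {'x': 18, 'y': 43}}
After line 2 (inner x overwritten): d = {'inner': {'x': 102, 'y': 43}}

{'inner': {'x': 102, 'y': 43}}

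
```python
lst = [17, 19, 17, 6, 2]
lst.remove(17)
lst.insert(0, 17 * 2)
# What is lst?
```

After line 1: lst = [17, 19, 17, 6, 2]
After line 2 (remove first 17): lst = [19, 17, 6, 2]
After line 3 (insert 34 at index 0): lst = [34, 19, 17, 6, 2]

[34, 19, 17, 6, 2]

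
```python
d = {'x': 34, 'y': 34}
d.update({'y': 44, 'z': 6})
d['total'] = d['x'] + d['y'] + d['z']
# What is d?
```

After line 1: d = {'x': 34, 'y': 34}
After line 2 (y overwritten, z added): d = {'x': 34, 'y': 44, 'z': 6}
After line 3 (total = 34 + 44 + 6 = 84): d = {'x': 34, 'y': 44, 'z': 6, 'total': 84}

{'x': 34, 'y': 44, 'z': 6, 'total': 84}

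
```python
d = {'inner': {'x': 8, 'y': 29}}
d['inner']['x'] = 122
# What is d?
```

After line 1: d = {'inner': {'x': 8, 'y': 29}}
After line 2 (inner x overwritten): d = {'inner': {'x': 122, 'y': 29}}

{'inner': {'x': 122, 'y': 29}}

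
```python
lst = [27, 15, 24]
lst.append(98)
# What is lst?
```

[27, 15, 24, 98]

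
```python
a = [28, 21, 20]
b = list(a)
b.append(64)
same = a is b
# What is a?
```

After line 1: a = [28, 21, 20]
After line 2 (b = list(a) is a shallow copy, new object): a = [28, 21, 20], b = [28, 21, 20]
After line 3 (append only mutates b): a = [28, 21, 20], b = [28, 21, 20, 64]
After line 4 (same = a is b; different objects -> False): same = False

[28, 21, 20]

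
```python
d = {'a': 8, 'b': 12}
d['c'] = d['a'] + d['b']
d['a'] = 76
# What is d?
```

After line 1: d = {'a': 8, 'b': 12}
After line 2 (d['c'] = 8 + 12): d = {'a': 8, 'b': 12, 'c': 20}
After line 3: d = {'a': 76, 'b': 12, 'c': 20}

{'a': 76, 'b': 12, 'c': 20}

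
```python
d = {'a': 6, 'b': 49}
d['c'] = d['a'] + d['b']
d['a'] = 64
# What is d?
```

After line 1: d = {'a': 6, 'b': 49}
After line 2 (d['c'] = 6 + 49): d = {'a': 6, 'b': 49, 'c': 55}
After line 3: d = {'a': 64, 'b': 49, 'c': 55}

{'a': 64, 'b': 49, 'c': 55}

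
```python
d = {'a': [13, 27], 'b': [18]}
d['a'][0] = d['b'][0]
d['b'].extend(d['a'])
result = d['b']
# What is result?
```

After line 1: d = {'a': [13, 27], 'b': [18]}
After line 2 (a[0] = b[0] = 18): d = {'a': [18, 27], 'b': [18]}
After line 3 (b.extend(a) appends [18, 27]): d = {'a': [18, 27], 'b': [18, 18, 27]}
After line 4: result = d['b'] = [18, 18, 27]

[18, 18, 27]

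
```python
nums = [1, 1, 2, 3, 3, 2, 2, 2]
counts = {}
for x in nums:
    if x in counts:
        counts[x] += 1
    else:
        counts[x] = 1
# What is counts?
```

Initial: counts = {}, nums = [1, 1, 2, 3, 3, 2, 2, 2]
See 1: counts = {1: 1}
See 1: counts = {1: 2}
See 2: counts = {1: 2, 2: 1}
See 3: counts = {1: 2, 2: 1, 3: 1}
See 3: counts = {1: 2, 2: 1, 3: 2}
See 2: counts = {1: 2, 2: 2, 3: 2}
See 2: counts = {1: 2, 2: 3, 3: 2}
See 2: counts = {1: 2, 2: 4, 3: 2}

{1: 2, 2: 4, 3: 2}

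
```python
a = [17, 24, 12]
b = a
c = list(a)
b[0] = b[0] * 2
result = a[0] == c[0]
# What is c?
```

After line 1: a = [17, 24, 12]
After line 2 (b = a, alias): a = [17, 24, 12], b = [17, 24, 12]
After line 3 (c = list(a) is a copy, new object): c = [17, 24, 12]
After line 4 (b[0] = 17 * 2 = 34; mutates shared a/b): a = b = [34, 24, 12], c = [17, 24, 12]
After line 5 (a[0] = 34, c[0] = 17; result = False)

[17, 24, 12]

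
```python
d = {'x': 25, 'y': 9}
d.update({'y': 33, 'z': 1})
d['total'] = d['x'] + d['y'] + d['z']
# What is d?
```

After line 1: d = {'x': 25, 'y': 9}
After line 2 (y overwritten, z added): d = {'x': 25, 'y': 33, 'z': 1}
After line 3 (total = 25 + 33 + 1 = 59): d = {'x': 25, 'y': 33, 'z': 1, 'total': 59}

{'x': 25, 'y': 33, 'z': 1, 'total': 59}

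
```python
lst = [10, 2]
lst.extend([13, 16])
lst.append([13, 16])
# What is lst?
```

After line 1: lst = [10, 2]
After line 2 (extend unpacks [13, 16]): lst = [10, 2, 13, 16]
After line 3 (append adds [13, 16] as single element): lst = [10, 2, 13, 16, [13, 16]]

[10, 2, 13, 16, [13, 16]]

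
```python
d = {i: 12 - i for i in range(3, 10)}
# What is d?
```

{3: 9, 4: 8, 5: 7, 6: 6, 7: 5, 8: 4, 9: 3}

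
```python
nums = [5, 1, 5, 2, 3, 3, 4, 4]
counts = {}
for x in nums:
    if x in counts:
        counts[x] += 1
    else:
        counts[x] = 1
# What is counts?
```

Initial: counts = {}, nums = [5, 1, 5, 2, 3, 3, 4, 4]
See 5: counts = {5: 1}
See 1: counts = {5: 1, 1: 1}
See 5: counts = {5: 2, 1: 1}
See 2: counts = {5: 2, 1: 1, 2: 1}
See 3: counts = {5: 2, 1: 1, 2: 1, 3: 1}
See 3: counts = {5: 2, 1: 1, 2: 1, 3: 2}
See 4: counts = {5: 2, 1: 1, 2: 1, 3: 2, 4: 1}
See 4: counts = {5: 2, 1: 1, 2: 1, 3: 2, 4: 2}

{5: 2, 1: 1, 2: 1, 3: 2, 4: 2}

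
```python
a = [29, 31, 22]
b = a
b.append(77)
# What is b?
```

After line 1: a = [29, 31, 22]
After line 2 (b = a is an alias, same object): a = [29, 31, 22], b = [29, 31, 22]
After line 3 (b.append mutates the shared list): a = [29, 31, 22, 77], b = [29, 31, 22, 77]

[29, 31, 22, 77]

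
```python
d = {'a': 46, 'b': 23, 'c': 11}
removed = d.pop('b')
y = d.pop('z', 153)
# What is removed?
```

After line 1: d = {'a': 46, 'b': 23, 'c': 11}
After line 2 (pop 'b' returns 23): d = {'a': 46, 'c': 11}, removed = 23
After line 3 (pop 'z' missing, returns default 153): d = {'a': 46, 'c': 11}, y = 153

23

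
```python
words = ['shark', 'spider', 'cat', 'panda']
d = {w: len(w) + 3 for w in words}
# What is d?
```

{'shark': 8, 'spider': 9, 'cat': 6, 'panda': 8}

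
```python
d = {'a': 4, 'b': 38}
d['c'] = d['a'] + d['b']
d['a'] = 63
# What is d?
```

After line 1: d = {'a': 4, 'b': 38}
After line 2 (d['c'] = 4 + 38): d = {'a': 4, 'b': 38, 'c': 42}
After line 3: d = {'a': 63, 'b': 38, 'c': 42}

{'a': 63, 'b': 38, 'c': 42}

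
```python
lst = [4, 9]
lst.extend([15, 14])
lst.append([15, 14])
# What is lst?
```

After line 1: lst = [4, 9]
After line 2 (extend unpacks [15, 14]): lst = [4, 9, 15, 14]
After line 3 (append adds [15, 14] as single element): lst = [4, 9, 15, 14, [15, 14]]

[4, 9, 15, 14, [15, 14]]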